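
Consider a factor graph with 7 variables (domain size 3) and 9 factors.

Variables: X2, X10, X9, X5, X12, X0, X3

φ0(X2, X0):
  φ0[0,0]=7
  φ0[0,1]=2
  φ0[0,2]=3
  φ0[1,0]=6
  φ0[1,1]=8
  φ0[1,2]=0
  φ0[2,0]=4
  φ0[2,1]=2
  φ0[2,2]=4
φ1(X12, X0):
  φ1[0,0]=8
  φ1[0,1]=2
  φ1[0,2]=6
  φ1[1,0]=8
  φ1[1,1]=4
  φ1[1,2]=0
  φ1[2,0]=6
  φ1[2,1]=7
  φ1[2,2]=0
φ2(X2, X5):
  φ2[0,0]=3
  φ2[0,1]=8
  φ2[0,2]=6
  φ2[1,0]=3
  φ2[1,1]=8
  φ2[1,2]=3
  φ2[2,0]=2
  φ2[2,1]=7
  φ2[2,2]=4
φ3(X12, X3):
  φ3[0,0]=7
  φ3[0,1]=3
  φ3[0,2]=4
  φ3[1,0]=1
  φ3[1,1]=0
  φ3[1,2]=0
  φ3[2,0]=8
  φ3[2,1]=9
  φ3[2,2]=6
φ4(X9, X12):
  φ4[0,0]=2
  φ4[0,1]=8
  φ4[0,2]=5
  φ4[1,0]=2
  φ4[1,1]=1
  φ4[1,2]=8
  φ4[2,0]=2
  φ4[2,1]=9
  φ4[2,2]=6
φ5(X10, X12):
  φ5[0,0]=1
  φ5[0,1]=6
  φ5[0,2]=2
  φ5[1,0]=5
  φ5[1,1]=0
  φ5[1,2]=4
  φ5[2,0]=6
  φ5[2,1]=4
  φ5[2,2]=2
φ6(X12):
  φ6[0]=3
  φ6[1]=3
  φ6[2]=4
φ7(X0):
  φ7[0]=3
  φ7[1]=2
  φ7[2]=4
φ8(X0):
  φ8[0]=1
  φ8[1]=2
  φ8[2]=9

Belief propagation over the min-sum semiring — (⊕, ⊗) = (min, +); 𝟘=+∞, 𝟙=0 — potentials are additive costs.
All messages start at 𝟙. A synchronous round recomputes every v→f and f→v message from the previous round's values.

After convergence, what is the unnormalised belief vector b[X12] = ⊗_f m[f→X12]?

b[X12] = [19, 16, 32]

init: all messages = 𝟙 over 3 values
r1 m[φ0→X2] = [2, 0, 2]
r1 m[φ0→X0] = [4, 2, 0]
r1 m[φ1→X12] = [2, 0, 0]
r1 m[φ1→X0] = [6, 2, 0]
r1 m[φ2→X2] = [3, 3, 2]
r1 m[φ2→X5] = [2, 7, 3]
r1 m[φ3→X12] = [3, 0, 6]
r1 m[φ3→X3] = [1, 0, 0]
r1 m[φ4→X9] = [2, 1, 2]
r1 m[φ4→X12] = [2, 1, 5]
r1 m[φ5→X10] = [1, 0, 2]
r1 m[φ5→X12] = [1, 0, 2]
r1 m[φ6→X12] = [3, 3, 4]
r1 m[φ7→X0] = [3, 2, 4]
r1 m[φ8→X0] = [1, 2, 9]
r1 m[X2→φ0] = [0, 0, 0]
r1 m[X2→φ2] = [0, 0, 0]
r1 m[X10→φ5] = [0, 0, 0]
r1 m[X9→φ4] = [0, 0, 0]
r1 m[X5→φ2] = [0, 0, 0]
r1 m[X12→φ1] = [0, 0, 0]
r1 m[X12→φ3] = [0, 0, 0]
r1 m[X12→φ4] = [0, 0, 0]
r1 m[X12→φ5] = [0, 0, 0]
r1 m[X12→φ6] = [0, 0, 0]
r1 m[X0→φ0] = [0, 0, 0]
r1 m[X0→φ1] = [0, 0, 0]
r1 m[X0→φ7] = [0, 0, 0]
r1 m[X0→φ8] = [0, 0, 0]
r1 m[X3→φ3] = [0, 0, 0]
r2 m[φ0→X2] = [2, 0, 2]
r2 m[φ0→X0] = [4, 2, 0]
r2 m[φ1→X12] = [2, 0, 0]
r2 m[φ1→X0] = [6, 2, 0]
r2 m[φ2→X2] = [3, 3, 2]
r2 m[φ2→X5] = [2, 7, 3]
r2 m[φ3→X12] = [3, 0, 6]
r2 m[φ3→X3] = [1, 0, 0]
r2 m[φ4→X9] = [2, 1, 2]
r2 m[φ4→X12] = [2, 1, 5]
r2 m[φ5→X10] = [1, 0, 2]
r2 m[φ5→X12] = [1, 0, 2]
r2 m[φ6→X12] = [3, 3, 4]
r2 m[φ7→X0] = [3, 2, 4]
r2 m[φ8→X0] = [1, 2, 9]
r2 m[X2→φ0] = [3, 3, 2]
r2 m[X2→φ2] = [2, 0, 2]
r2 m[X10→φ5] = [0, 0, 0]
r2 m[X9→φ4] = [0, 0, 0]
r2 m[X5→φ2] = [0, 0, 0]
r2 m[X12→φ1] = [9, 4, 17]
r2 m[X12→φ3] = [8, 4, 11]
r2 m[X12→φ4] = [9, 3, 12]
r2 m[X12→φ5] = [10, 4, 15]
r2 m[X12→φ6] = [8, 1, 13]
r2 m[X0→φ0] = [10, 6, 13]
r2 m[X0→φ1] = [8, 6, 13]
r2 m[X0→φ7] = [11, 6, 9]
r2 m[X0→φ8] = [13, 6, 4]
r2 m[X3→φ3] = [0, 0, 0]
r3 m[φ0→X2] = [8, 13, 8]
r3 m[φ0→X0] = [6, 4, 3]
r3 m[φ1→X12] = [8, 10, 13]
r3 m[φ1→X0] = [12, 8, 4]
r3 m[φ2→X2] = [3, 3, 2]
r3 m[φ2→X5] = [3, 8, 3]
r3 m[φ3→X12] = [3, 0, 6]
r3 m[φ3→X3] = [5, 4, 4]
r3 m[φ4→X9] = [11, 4, 11]
r3 m[φ4→X12] = [2, 1, 5]
r3 m[φ5→X10] = [10, 4, 8]
r3 m[φ5→X12] = [1, 0, 2]
r3 m[φ6→X12] = [3, 3, 4]
r3 m[φ7→X0] = [3, 2, 4]
r3 m[φ8→X0] = [1, 2, 9]
r3 m[X2→φ0] = [3, 3, 2]
r3 m[X2→φ2] = [2, 0, 2]
r3 m[X10→φ5] = [0, 0, 0]
r3 m[X9→φ4] = [0, 0, 0]
r3 m[X5→φ2] = [0, 0, 0]
r3 m[X12→φ1] = [9, 4, 17]
r3 m[X12→φ3] = [8, 4, 11]
r3 m[X12→φ4] = [9, 3, 12]
r3 m[X12→φ5] = [10, 4, 15]
r3 m[X12→φ6] = [8, 1, 13]
r3 m[X0→φ0] = [10, 6, 13]
r3 m[X0→φ1] = [8, 6, 13]
r3 m[X0→φ7] = [11, 6, 9]
r3 m[X0→φ8] = [13, 6, 4]
r3 m[X3→φ3] = [0, 0, 0]
r4 m[φ0→X2] = [8, 13, 8]
r4 m[φ0→X0] = [6, 4, 3]
r4 m[φ1→X12] = [8, 10, 13]
r4 m[φ1→X0] = [12, 8, 4]
r4 m[φ2→X2] = [3, 3, 2]
r4 m[φ2→X5] = [3, 8, 3]
r4 m[φ3→X12] = [3, 0, 6]
r4 m[φ3→X3] = [5, 4, 4]
r4 m[φ4→X9] = [11, 4, 11]
r4 m[φ4→X12] = [2, 1, 5]
r4 m[φ5→X10] = [10, 4, 8]
r4 m[φ5→X12] = [1, 0, 2]
r4 m[φ6→X12] = [3, 3, 4]
r4 m[φ7→X0] = [3, 2, 4]
r4 m[φ8→X0] = [1, 2, 9]
r4 m[X2→φ0] = [3, 3, 2]
r4 m[X2→φ2] = [8, 13, 8]
r4 m[X10→φ5] = [0, 0, 0]
r4 m[X9→φ4] = [0, 0, 0]
r4 m[X5→φ2] = [0, 0, 0]
r4 m[X12→φ1] = [9, 4, 17]
r4 m[X12→φ3] = [14, 14, 24]
r4 m[X12→φ4] = [15, 13, 25]
r4 m[X12→φ5] = [16, 14, 28]
r4 m[X12→φ6] = [14, 11, 26]
r4 m[X0→φ0] = [16, 12, 17]
r4 m[X0→φ1] = [10, 8, 16]
r4 m[X0→φ7] = [19, 14, 16]
r4 m[X0→φ8] = [21, 14, 11]
r4 m[X3→φ3] = [0, 0, 0]
r5 m[φ0→X2] = [14, 17, 14]
r5 m[φ0→X0] = [6, 4, 3]
r5 m[φ1→X12] = [10, 12, 15]
r5 m[φ1→X0] = [12, 8, 4]
r5 m[φ2→X2] = [3, 3, 2]
r5 m[φ2→X5] = [10, 15, 12]
r5 m[φ3→X12] = [3, 0, 6]
r5 m[φ3→X3] = [15, 14, 14]
r5 m[φ4→X9] = [17, 14, 17]
r5 m[φ4→X12] = [2, 1, 5]
r5 m[φ5→X10] = [17, 14, 18]
r5 m[φ5→X12] = [1, 0, 2]
r5 m[φ6→X12] = [3, 3, 4]
r5 m[φ7→X0] = [3, 2, 4]
r5 m[φ8→X0] = [1, 2, 9]
r5 m[X2→φ0] = [3, 3, 2]
r5 m[X2→φ2] = [8, 13, 8]
r5 m[X10→φ5] = [0, 0, 0]
r5 m[X9→φ4] = [0, 0, 0]
r5 m[X5→φ2] = [0, 0, 0]
r5 m[X12→φ1] = [9, 4, 17]
r5 m[X12→φ3] = [14, 14, 24]
r5 m[X12→φ4] = [15, 13, 25]
r5 m[X12→φ5] = [16, 14, 28]
r5 m[X12→φ6] = [14, 11, 26]
r5 m[X0→φ0] = [16, 12, 17]
r5 m[X0→φ1] = [10, 8, 16]
r5 m[X0→φ7] = [19, 14, 16]
r5 m[X0→φ8] = [21, 14, 11]
r5 m[X3→φ3] = [0, 0, 0]
r6 m[φ0→X2] = [14, 17, 14]
r6 m[φ0→X0] = [6, 4, 3]
r6 m[φ1→X12] = [10, 12, 15]
r6 m[φ1→X0] = [12, 8, 4]
r6 m[φ2→X2] = [3, 3, 2]
r6 m[φ2→X5] = [10, 15, 12]
r6 m[φ3→X12] = [3, 0, 6]
r6 m[φ3→X3] = [15, 14, 14]
r6 m[φ4→X9] = [17, 14, 17]
r6 m[φ4→X12] = [2, 1, 5]
r6 m[φ5→X10] = [17, 14, 18]
r6 m[φ5→X12] = [1, 0, 2]
r6 m[φ6→X12] = [3, 3, 4]
r6 m[φ7→X0] = [3, 2, 4]
r6 m[φ8→X0] = [1, 2, 9]
r6 m[X2→φ0] = [3, 3, 2]
r6 m[X2→φ2] = [14, 17, 14]
r6 m[X10→φ5] = [0, 0, 0]
r6 m[X9→φ4] = [0, 0, 0]
r6 m[X5→φ2] = [0, 0, 0]
r6 m[X12→φ1] = [9, 4, 17]
r6 m[X12→φ3] = [16, 16, 26]
r6 m[X12→φ4] = [17, 15, 27]
r6 m[X12→φ5] = [18, 16, 30]
r6 m[X12→φ6] = [16, 13, 28]
r6 m[X0→φ0] = [16, 12, 17]
r6 m[X0→φ1] = [10, 8, 16]
r6 m[X0→φ7] = [19, 14, 16]
r6 m[X0→φ8] = [21, 14, 11]
r6 m[X3→φ3] = [0, 0, 0]
r7 m[φ0→X2] = [14, 17, 14]
r7 m[φ0→X0] = [6, 4, 3]
r7 m[φ1→X12] = [10, 12, 15]
r7 m[φ1→X0] = [12, 8, 4]
r7 m[φ2→X2] = [3, 3, 2]
r7 m[φ2→X5] = [16, 21, 18]
r7 m[φ3→X12] = [3, 0, 6]
r7 m[φ3→X3] = [17, 16, 16]
r7 m[φ4→X9] = [19, 16, 19]
r7 m[φ4→X12] = [2, 1, 5]
r7 m[φ5→X10] = [19, 16, 20]
r7 m[φ5→X12] = [1, 0, 2]
r7 m[φ6→X12] = [3, 3, 4]
r7 m[φ7→X0] = [3, 2, 4]
r7 m[φ8→X0] = [1, 2, 9]
r7 m[X2→φ0] = [3, 3, 2]
r7 m[X2→φ2] = [14, 17, 14]
r7 m[X10→φ5] = [0, 0, 0]
r7 m[X9→φ4] = [0, 0, 0]
r7 m[X5→φ2] = [0, 0, 0]
r7 m[X12→φ1] = [9, 4, 17]
r7 m[X12→φ3] = [16, 16, 26]
r7 m[X12→φ4] = [17, 15, 27]
r7 m[X12→φ5] = [18, 16, 30]
r7 m[X12→φ6] = [16, 13, 28]
r7 m[X0→φ0] = [16, 12, 17]
r7 m[X0→φ1] = [10, 8, 16]
r7 m[X0→φ7] = [19, 14, 16]
r7 m[X0→φ8] = [21, 14, 11]
r7 m[X3→φ3] = [0, 0, 0]
r8 m[φ0→X2] = [14, 17, 14]
r8 m[φ0→X0] = [6, 4, 3]
r8 m[φ1→X12] = [10, 12, 15]
r8 m[φ1→X0] = [12, 8, 4]
r8 m[φ2→X2] = [3, 3, 2]
r8 m[φ2→X5] = [16, 21, 18]
r8 m[φ3→X12] = [3, 0, 6]
r8 m[φ3→X3] = [17, 16, 16]
r8 m[φ4→X9] = [19, 16, 19]
r8 m[φ4→X12] = [2, 1, 5]
r8 m[φ5→X10] = [19, 16, 20]
r8 m[φ5→X12] = [1, 0, 2]
r8 m[φ6→X12] = [3, 3, 4]
r8 m[φ7→X0] = [3, 2, 4]
r8 m[φ8→X0] = [1, 2, 9]
r8 m[X2→φ0] = [3, 3, 2]
r8 m[X2→φ2] = [14, 17, 14]
r8 m[X10→φ5] = [0, 0, 0]
r8 m[X9→φ4] = [0, 0, 0]
r8 m[X5→φ2] = [0, 0, 0]
r8 m[X12→φ1] = [9, 4, 17]
r8 m[X12→φ3] = [16, 16, 26]
r8 m[X12→φ4] = [17, 15, 27]
r8 m[X12→φ5] = [18, 16, 30]
r8 m[X12→φ6] = [16, 13, 28]
r8 m[X0→φ0] = [16, 12, 17]
r8 m[X0→φ1] = [10, 8, 16]
r8 m[X0→φ7] = [19, 14, 16]
r8 m[X0→φ8] = [21, 14, 11]
r8 m[X3→φ3] = [0, 0, 0]
fixed point reached at round 8
b[X12] = ⊗ incoming = [19, 16, 32]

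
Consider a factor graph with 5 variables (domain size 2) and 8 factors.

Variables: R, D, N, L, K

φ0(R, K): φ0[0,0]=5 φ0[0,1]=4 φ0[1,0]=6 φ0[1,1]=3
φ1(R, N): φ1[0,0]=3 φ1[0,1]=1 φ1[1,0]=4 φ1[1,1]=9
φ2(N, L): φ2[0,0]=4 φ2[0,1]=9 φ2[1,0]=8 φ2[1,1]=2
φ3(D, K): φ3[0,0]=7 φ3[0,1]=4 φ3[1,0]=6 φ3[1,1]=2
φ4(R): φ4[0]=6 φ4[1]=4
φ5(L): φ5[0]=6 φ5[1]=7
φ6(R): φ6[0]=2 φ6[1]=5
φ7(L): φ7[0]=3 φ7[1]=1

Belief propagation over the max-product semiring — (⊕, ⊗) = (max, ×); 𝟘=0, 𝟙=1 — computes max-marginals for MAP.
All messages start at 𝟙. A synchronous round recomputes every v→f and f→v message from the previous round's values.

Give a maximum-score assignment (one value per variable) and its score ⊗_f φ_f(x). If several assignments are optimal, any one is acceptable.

assignment: (R=1, D=0, N=1, L=0, K=0); score = 1088640

init: all messages = 𝟙 over 2 values
r1 m[φ0→R] = [5, 6]
r1 m[φ0→K] = [6, 4]
r1 m[φ1→R] = [3, 9]
r1 m[φ1→N] = [4, 9]
r1 m[φ2→N] = [9, 8]
r1 m[φ2→L] = [8, 9]
r1 m[φ3→D] = [7, 6]
r1 m[φ3→K] = [7, 4]
r1 m[φ4→R] = [6, 4]
r1 m[φ5→L] = [6, 7]
r1 m[φ6→R] = [2, 5]
r1 m[φ7→L] = [3, 1]
r1 m[R→φ0] = [1, 1]
r1 m[R→φ1] = [1, 1]
r1 m[R→φ4] = [1, 1]
r1 m[R→φ6] = [1, 1]
r1 m[D→φ3] = [1, 1]
r1 m[N→φ1] = [1, 1]
r1 m[N→φ2] = [1, 1]
r1 m[L→φ2] = [1, 1]
r1 m[L→φ5] = [1, 1]
r1 m[L→φ7] = [1, 1]
r1 m[K→φ0] = [1, 1]
r1 m[K→φ3] = [1, 1]
r2 m[φ0→R] = [5, 6]
r2 m[φ0→K] = [6, 4]
r2 m[φ1→R] = [3, 9]
r2 m[φ1→N] = [4, 9]
r2 m[φ2→N] = [9, 8]
r2 m[φ2→L] = [8, 9]
r2 m[φ3→D] = [7, 6]
r2 m[φ3→K] = [7, 4]
r2 m[φ4→R] = [6, 4]
r2 m[φ5→L] = [6, 7]
r2 m[φ6→R] = [2, 5]
r2 m[φ7→L] = [3, 1]
r2 m[R→φ0] = [36, 180]
r2 m[R→φ1] = [60, 120]
r2 m[R→φ4] = [30, 270]
r2 m[R→φ6] = [90, 216]
r2 m[D→φ3] = [1, 1]
r2 m[N→φ1] = [9, 8]
r2 m[N→φ2] = [4, 9]
r2 m[L→φ2] = [18, 7]
r2 m[L→φ5] = [24, 9]
r2 m[L→φ7] = [48, 63]
r2 m[K→φ0] = [7, 4]
r2 m[K→φ3] = [6, 4]
r3 m[φ0→R] = [35, 42]
r3 m[φ0→K] = [1080, 540]
r3 m[φ1→R] = [27, 72]
r3 m[φ1→N] = [480, 1080]
r3 m[φ2→N] = [72, 144]
r3 m[φ2→L] = [72, 36]
r3 m[φ3→D] = [42, 36]
r3 m[φ3→K] = [7, 4]
r3 m[φ4→R] = [6, 4]
r3 m[φ5→L] = [6, 7]
r3 m[φ6→R] = [2, 5]
r3 m[φ7→L] = [3, 1]
r3 m[R→φ0] = [36, 180]
r3 m[R→φ1] = [60, 120]
r3 m[R→φ4] = [30, 270]
r3 m[R→φ6] = [90, 216]
r3 m[D→φ3] = [1, 1]
r3 m[N→φ1] = [9, 8]
r3 m[N→φ2] = [4, 9]
r3 m[L→φ2] = [18, 7]
r3 m[L→φ5] = [24, 9]
r3 m[L→φ7] = [48, 63]
r3 m[K→φ0] = [7, 4]
r3 m[K→φ3] = [6, 4]
r4 m[φ0→R] = [35, 42]
r4 m[φ0→K] = [1080, 540]
r4 m[φ1→R] = [27, 72]
r4 m[φ1→N] = [480, 1080]
r4 m[φ2→N] = [72, 144]
r4 m[φ2→L] = [72, 36]
r4 m[φ3→D] = [42, 36]
r4 m[φ3→K] = [7, 4]
r4 m[φ4→R] = [6, 4]
r4 m[φ5→L] = [6, 7]
r4 m[φ6→R] = [2, 5]
r4 m[φ7→L] = [3, 1]
r4 m[R→φ0] = [324, 1440]
r4 m[R→φ1] = [420, 840]
r4 m[R→φ4] = [1890, 15120]
r4 m[R→φ6] = [5670, 12096]
r4 m[D→φ3] = [1, 1]
r4 m[N→φ1] = [72, 144]
r4 m[N→φ2] = [480, 1080]
r4 m[L→φ2] = [18, 7]
r4 m[L→φ5] = [216, 36]
r4 m[L→φ7] = [432, 252]
r4 m[K→φ0] = [7, 4]
r4 m[K→φ3] = [1080, 540]
r5 m[φ0→R] = [35, 42]
r5 m[φ0→K] = [8640, 4320]
r5 m[φ1→R] = [216, 1296]
r5 m[φ1→N] = [3360, 7560]
r5 m[φ2→N] = [72, 144]
r5 m[φ2→L] = [8640, 4320]
r5 m[φ3→D] = [7560, 6480]
r5 m[φ3→K] = [7, 4]
r5 m[φ4→R] = [6, 4]
r5 m[φ5→L] = [6, 7]
r5 m[φ6→R] = [2, 5]
r5 m[φ7→L] = [3, 1]
r5 m[R→φ0] = [324, 1440]
r5 m[R→φ1] = [420, 840]
r5 m[R→φ4] = [1890, 15120]
r5 m[R→φ6] = [5670, 12096]
r5 m[D→φ3] = [1, 1]
r5 m[N→φ1] = [72, 144]
r5 m[N→φ2] = [480, 1080]
r5 m[L→φ2] = [18, 7]
r5 m[L→φ5] = [216, 36]
r5 m[L→φ7] = [432, 252]
r5 m[K→φ0] = [7, 4]
r5 m[K→φ3] = [1080, 540]
r6 m[φ0→R] = [35, 42]
r6 m[φ0→K] = [8640, 4320]
r6 m[φ1→R] = [216, 1296]
r6 m[φ1→N] = [3360, 7560]
r6 m[φ2→N] = [72, 144]
r6 m[φ2→L] = [8640, 4320]
r6 m[φ3→D] = [7560, 6480]
r6 m[φ3→K] = [7, 4]
r6 m[φ4→R] = [6, 4]
r6 m[φ5→L] = [6, 7]
r6 m[φ6→R] = [2, 5]
r6 m[φ7→L] = [3, 1]
r6 m[R→φ0] = [2592, 25920]
r6 m[R→φ1] = [420, 840]
r6 m[R→φ4] = [15120, 272160]
r6 m[R→φ6] = [45360, 217728]
r6 m[D→φ3] = [1, 1]
r6 m[N→φ1] = [72, 144]
r6 m[N→φ2] = [3360, 7560]
r6 m[L→φ2] = [18, 7]
r6 m[L→φ5] = [25920, 4320]
r6 m[L→φ7] = [51840, 30240]
r6 m[K→φ0] = [7, 4]
r6 m[K→φ3] = [8640, 4320]
r7 m[φ0→R] = [35, 42]
r7 m[φ0→K] = [155520, 77760]
r7 m[φ1→R] = [216, 1296]
r7 m[φ1→N] = [3360, 7560]
r7 m[φ2→N] = [72, 144]
r7 m[φ2→L] = [60480, 30240]
r7 m[φ3→D] = [60480, 51840]
r7 m[φ3→K] = [7, 4]
r7 m[φ4→R] = [6, 4]
r7 m[φ5→L] = [6, 7]
r7 m[φ6→R] = [2, 5]
r7 m[φ7→L] = [3, 1]
r7 m[R→φ0] = [2592, 25920]
r7 m[R→φ1] = [420, 840]
r7 m[R→φ4] = [15120, 272160]
r7 m[R→φ6] = [45360, 217728]
r7 m[D→φ3] = [1, 1]
r7 m[N→φ1] = [72, 144]
r7 m[N→φ2] = [3360, 7560]
r7 m[L→φ2] = [18, 7]
r7 m[L→φ5] = [25920, 4320]
r7 m[L→φ7] = [51840, 30240]
r7 m[K→φ0] = [7, 4]
r7 m[K→φ3] = [8640, 4320]
r8 m[φ0→R] = [35, 42]
r8 m[φ0→K] = [155520, 77760]
r8 m[φ1→R] = [216, 1296]
r8 m[φ1→N] = [3360, 7560]
r8 m[φ2→N] = [72, 144]
r8 m[φ2→L] = [60480, 30240]
r8 m[φ3→D] = [60480, 51840]
r8 m[φ3→K] = [7, 4]
r8 m[φ4→R] = [6, 4]
r8 m[φ5→L] = [6, 7]
r8 m[φ6→R] = [2, 5]
r8 m[φ7→L] = [3, 1]
r8 m[R→φ0] = [2592, 25920]
r8 m[R→φ1] = [420, 840]
r8 m[R→φ4] = [15120, 272160]
r8 m[R→φ6] = [45360, 217728]
r8 m[D→φ3] = [1, 1]
r8 m[N→φ1] = [72, 144]
r8 m[N→φ2] = [3360, 7560]
r8 m[L→φ2] = [18, 7]
r8 m[L→φ5] = [181440, 30240]
r8 m[L→φ7] = [362880, 211680]
r8 m[K→φ0] = [7, 4]
r8 m[K→φ3] = [155520, 77760]
r9 m[φ0→R] = [35, 42]
r9 m[φ0→K] = [155520, 77760]
r9 m[φ1→R] = [216, 1296]
r9 m[φ1→N] = [3360, 7560]
r9 m[φ2→N] = [72, 144]
r9 m[φ2→L] = [60480, 30240]
r9 m[φ3→D] = [1088640, 933120]
r9 m[φ3→K] = [7, 4]
r9 m[φ4→R] = [6, 4]
r9 m[φ5→L] = [6, 7]
r9 m[φ6→R] = [2, 5]
r9 m[φ7→L] = [3, 1]
r9 m[R→φ0] = [2592, 25920]
r9 m[R→φ1] = [420, 840]
r9 m[R→φ4] = [15120, 272160]
r9 m[R→φ6] = [45360, 217728]
r9 m[D→φ3] = [1, 1]
r9 m[N→φ1] = [72, 144]
r9 m[N→φ2] = [3360, 7560]
r9 m[L→φ2] = [18, 7]
r9 m[L→φ5] = [181440, 30240]
r9 m[L→φ7] = [362880, 211680]
r9 m[K→φ0] = [7, 4]
r9 m[K→φ3] = [155520, 77760]
r10 m[φ0→R] = [35, 42]
r10 m[φ0→K] = [155520, 77760]
r10 m[φ1→R] = [216, 1296]
r10 m[φ1→N] = [3360, 7560]
r10 m[φ2→N] = [72, 144]
r10 m[φ2→L] = [60480, 30240]
r10 m[φ3→D] = [1088640, 933120]
r10 m[φ3→K] = [7, 4]
r10 m[φ4→R] = [6, 4]
r10 m[φ5→L] = [6, 7]
r10 m[φ6→R] = [2, 5]
r10 m[φ7→L] = [3, 1]
r10 m[R→φ0] = [2592, 25920]
r10 m[R→φ1] = [420, 840]
r10 m[R→φ4] = [15120, 272160]
r10 m[R→φ6] = [45360, 217728]
r10 m[D→φ3] = [1, 1]
r10 m[N→φ1] = [72, 144]
r10 m[N→φ2] = [3360, 7560]
r10 m[L→φ2] = [18, 7]
r10 m[L→φ5] = [181440, 30240]
r10 m[L→φ7] = [362880, 211680]
r10 m[K→φ0] = [7, 4]
r10 m[K→φ3] = [155520, 77760]
fixed point reached at round 10
traceback from R: (R=1, D=0, N=1, L=0, K=0), score=1088640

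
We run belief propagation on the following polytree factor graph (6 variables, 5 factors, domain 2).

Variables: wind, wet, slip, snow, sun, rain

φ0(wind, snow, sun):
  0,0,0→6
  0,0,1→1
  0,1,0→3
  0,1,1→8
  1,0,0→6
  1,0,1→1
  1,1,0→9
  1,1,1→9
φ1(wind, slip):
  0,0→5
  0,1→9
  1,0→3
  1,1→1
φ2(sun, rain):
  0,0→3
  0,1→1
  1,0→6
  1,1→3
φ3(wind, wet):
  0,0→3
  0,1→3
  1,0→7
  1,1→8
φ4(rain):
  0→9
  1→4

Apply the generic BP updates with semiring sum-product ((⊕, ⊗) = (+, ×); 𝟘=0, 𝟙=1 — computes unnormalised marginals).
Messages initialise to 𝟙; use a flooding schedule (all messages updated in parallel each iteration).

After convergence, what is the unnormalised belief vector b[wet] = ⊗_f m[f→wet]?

init: all messages = 𝟙 over 2 values
r1 m[φ0→wind] = [18, 25]
r1 m[φ0→snow] = [14, 29]
r1 m[φ0→sun] = [24, 19]
r1 m[φ1→wind] = [14, 4]
r1 m[φ1→slip] = [8, 10]
r1 m[φ2→sun] = [4, 9]
r1 m[φ2→rain] = [9, 4]
r1 m[φ3→wind] = [6, 15]
r1 m[φ3→wet] = [10, 11]
r1 m[φ4→rain] = [9, 4]
r1 m[wind→φ0] = [1, 1]
r1 m[wind→φ1] = [1, 1]
r1 m[wind→φ3] = [1, 1]
r1 m[wet→φ3] = [1, 1]
r1 m[slip→φ1] = [1, 1]
r1 m[snow→φ0] = [1, 1]
r1 m[sun→φ0] = [1, 1]
r1 m[sun→φ2] = [1, 1]
r1 m[rain→φ2] = [1, 1]
r1 m[rain→φ4] = [1, 1]
r2 m[φ0→wind] = [18, 25]
r2 m[φ0→snow] = [14, 29]
r2 m[φ0→sun] = [24, 19]
r2 m[φ1→wind] = [14, 4]
r2 m[φ1→slip] = [8, 10]
r2 m[φ2→sun] = [4, 9]
r2 m[φ2→rain] = [9, 4]
r2 m[φ3→wind] = [6, 15]
r2 m[φ3→wet] = [10, 11]
r2 m[φ4→rain] = [9, 4]
r2 m[wind→φ0] = [84, 60]
r2 m[wind→φ1] = [108, 375]
r2 m[wind→φ3] = [252, 100]
r2 m[wet→φ3] = [1, 1]
r2 m[slip→φ1] = [1, 1]
r2 m[snow→φ0] = [1, 1]
r2 m[sun→φ0] = [4, 9]
r2 m[sun→φ2] = [24, 19]
r2 m[rain→φ2] = [9, 4]
r2 m[rain→φ4] = [9, 4]
r3 m[φ0→wind] = [117, 150]
r3 m[φ0→snow] = [4752, 14076]
r3 m[φ0→sun] = [1656, 1356]
r3 m[φ1→wind] = [14, 4]
r3 m[φ1→slip] = [1665, 1347]
r3 m[φ2→sun] = [31, 66]
r3 m[φ2→rain] = [186, 81]
r3 m[φ3→wind] = [6, 15]
r3 m[φ3→wet] = [1456, 1556]
r3 m[φ4→rain] = [9, 4]
r3 m[wind→φ0] = [84, 60]
r3 m[wind→φ1] = [108, 375]
r3 m[wind→φ3] = [252, 100]
r3 m[wet→φ3] = [1, 1]
r3 m[slip→φ1] = [1, 1]
r3 m[snow→φ0] = [1, 1]
r3 m[sun→φ0] = [4, 9]
r3 m[sun→φ2] = [24, 19]
r3 m[rain→φ2] = [9, 4]
r3 m[rain→φ4] = [9, 4]
r4 m[φ0→wind] = [117, 150]
r4 m[φ0→snow] = [4752, 14076]
r4 m[φ0→sun] = [1656, 1356]
r4 m[φ1→wind] = [14, 4]
r4 m[φ1→slip] = [1665, 1347]
r4 m[φ2→sun] = [31, 66]
r4 m[φ2→rain] = [186, 81]
r4 m[φ3→wind] = [6, 15]
r4 m[φ3→wet] = [1456, 1556]
r4 m[φ4→rain] = [9, 4]
r4 m[wind→φ0] = [84, 60]
r4 m[wind→φ1] = [702, 2250]
r4 m[wind→φ3] = [1638, 600]
r4 m[wet→φ3] = [1, 1]
r4 m[slip→φ1] = [1, 1]
r4 m[snow→φ0] = [1, 1]
r4 m[sun→φ0] = [31, 66]
r4 m[sun→φ2] = [1656, 1356]
r4 m[rain→φ2] = [9, 4]
r4 m[rain→φ4] = [186, 81]
r5 m[φ0→wind] = [873, 1125]
r5 m[φ0→snow] = [36288, 104544]
r5 m[φ0→sun] = [1656, 1356]
r5 m[φ1→wind] = [14, 4]
r5 m[φ1→slip] = [10260, 8568]
r5 m[φ2→sun] = [31, 66]
r5 m[φ2→rain] = [13104, 5724]
r5 m[φ3→wind] = [6, 15]
r5 m[φ3→wet] = [9114, 9714]
r5 m[φ4→rain] = [9, 4]
r5 m[wind→φ0] = [84, 60]
r5 m[wind→φ1] = [702, 2250]
r5 m[wind→φ3] = [1638, 600]
r5 m[wet→φ3] = [1, 1]
r5 m[slip→φ1] = [1, 1]
r5 m[snow→φ0] = [1, 1]
r5 m[sun→φ0] = [31, 66]
r5 m[sun→φ2] = [1656, 1356]
r5 m[rain→φ2] = [9, 4]
r5 m[rain→φ4] = [186, 81]
r6 m[φ0→wind] = [873, 1125]
r6 m[φ0→snow] = [36288, 104544]
r6 m[φ0→sun] = [1656, 1356]
r6 m[φ1→wind] = [14, 4]
r6 m[φ1→slip] = [10260, 8568]
r6 m[φ2→sun] = [31, 66]
r6 m[φ2→rain] = [13104, 5724]
r6 m[φ3→wind] = [6, 15]
r6 m[φ3→wet] = [9114, 9714]
r6 m[φ4→rain] = [9, 4]
r6 m[wind→φ0] = [84, 60]
r6 m[wind→φ1] = [5238, 16875]
r6 m[wind→φ3] = [12222, 4500]
r6 m[wet→φ3] = [1, 1]
r6 m[slip→φ1] = [1, 1]
r6 m[snow→φ0] = [1, 1]
r6 m[sun→φ0] = [31, 66]
r6 m[sun→φ2] = [1656, 1356]
r6 m[rain→φ2] = [9, 4]
r6 m[rain→φ4] = [13104, 5724]
r7 m[φ0→wind] = [873, 1125]
r7 m[φ0→snow] = [36288, 104544]
r7 m[φ0→sun] = [1656, 1356]
r7 m[φ1→wind] = [14, 4]
r7 m[φ1→slip] = [76815, 64017]
r7 m[φ2→sun] = [31, 66]
r7 m[φ2→rain] = [13104, 5724]
r7 m[φ3→wind] = [6, 15]
r7 m[φ3→wet] = [68166, 72666]
r7 m[φ4→rain] = [9, 4]
r7 m[wind→φ0] = [84, 60]
r7 m[wind→φ1] = [5238, 16875]
r7 m[wind→φ3] = [12222, 4500]
r7 m[wet→φ3] = [1, 1]
r7 m[slip→φ1] = [1, 1]
r7 m[snow→φ0] = [1, 1]
r7 m[sun→φ0] = [31, 66]
r7 m[sun→φ2] = [1656, 1356]
r7 m[rain→φ2] = [9, 4]
r7 m[rain→φ4] = [13104, 5724]
r8 m[φ0→wind] = [873, 1125]
r8 m[φ0→snow] = [36288, 104544]
r8 m[φ0→sun] = [1656, 1356]
r8 m[φ1→wind] = [14, 4]
r8 m[φ1→slip] = [76815, 64017]
r8 m[φ2→sun] = [31, 66]
r8 m[φ2→rain] = [13104, 5724]
r8 m[φ3→wind] = [6, 15]
r8 m[φ3→wet] = [68166, 72666]
r8 m[φ4→rain] = [9, 4]
r8 m[wind→φ0] = [84, 60]
r8 m[wind→φ1] = [5238, 16875]
r8 m[wind→φ3] = [12222, 4500]
r8 m[wet→φ3] = [1, 1]
r8 m[slip→φ1] = [1, 1]
r8 m[snow→φ0] = [1, 1]
r8 m[sun→φ0] = [31, 66]
r8 m[sun→φ2] = [1656, 1356]
r8 m[rain→φ2] = [9, 4]
r8 m[rain→φ4] = [13104, 5724]
fixed point reached at round 8
b[wet] = ⊗ incoming = [68166, 72666]

b[wet] = [68166, 72666]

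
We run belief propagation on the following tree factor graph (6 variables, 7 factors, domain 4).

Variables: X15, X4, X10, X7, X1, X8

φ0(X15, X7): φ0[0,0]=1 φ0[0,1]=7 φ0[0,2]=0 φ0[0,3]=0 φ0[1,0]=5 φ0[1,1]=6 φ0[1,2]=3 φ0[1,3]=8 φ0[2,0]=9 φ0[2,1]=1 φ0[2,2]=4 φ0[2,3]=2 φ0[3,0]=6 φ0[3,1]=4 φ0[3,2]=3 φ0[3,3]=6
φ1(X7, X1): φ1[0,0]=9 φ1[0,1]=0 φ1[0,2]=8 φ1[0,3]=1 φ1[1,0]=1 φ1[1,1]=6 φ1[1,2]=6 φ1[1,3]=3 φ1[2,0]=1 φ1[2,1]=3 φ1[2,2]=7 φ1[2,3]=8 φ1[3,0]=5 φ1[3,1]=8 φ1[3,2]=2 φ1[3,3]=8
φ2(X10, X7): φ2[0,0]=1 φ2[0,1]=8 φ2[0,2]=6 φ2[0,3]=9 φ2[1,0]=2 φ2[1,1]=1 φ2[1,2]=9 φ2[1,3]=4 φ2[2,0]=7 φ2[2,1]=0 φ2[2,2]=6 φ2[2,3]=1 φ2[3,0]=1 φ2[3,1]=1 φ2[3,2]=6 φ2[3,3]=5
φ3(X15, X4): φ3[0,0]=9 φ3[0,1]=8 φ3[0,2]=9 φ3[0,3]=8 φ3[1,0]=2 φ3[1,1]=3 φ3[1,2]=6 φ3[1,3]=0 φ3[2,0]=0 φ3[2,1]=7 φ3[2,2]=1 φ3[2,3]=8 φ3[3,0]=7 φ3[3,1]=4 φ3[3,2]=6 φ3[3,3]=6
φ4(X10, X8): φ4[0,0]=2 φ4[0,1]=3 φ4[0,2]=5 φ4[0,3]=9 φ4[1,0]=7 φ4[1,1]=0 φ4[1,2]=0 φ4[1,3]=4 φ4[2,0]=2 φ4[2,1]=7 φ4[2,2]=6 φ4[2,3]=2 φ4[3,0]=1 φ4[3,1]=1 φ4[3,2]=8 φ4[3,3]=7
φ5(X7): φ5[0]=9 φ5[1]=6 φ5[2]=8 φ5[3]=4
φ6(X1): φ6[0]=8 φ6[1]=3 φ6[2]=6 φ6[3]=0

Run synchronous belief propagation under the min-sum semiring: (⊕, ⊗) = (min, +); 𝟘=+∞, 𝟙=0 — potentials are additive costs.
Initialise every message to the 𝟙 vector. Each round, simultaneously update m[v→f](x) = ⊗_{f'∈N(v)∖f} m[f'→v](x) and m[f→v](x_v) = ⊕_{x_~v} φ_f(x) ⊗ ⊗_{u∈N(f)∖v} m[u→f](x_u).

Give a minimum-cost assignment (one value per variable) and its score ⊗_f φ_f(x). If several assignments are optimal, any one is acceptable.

init: all messages = 𝟙 over 4 values
r1 m[φ0→X15] = [0, 3, 1, 3]
r1 m[φ0→X7] = [1, 1, 0, 0]
r1 m[φ1→X7] = [0, 1, 1, 2]
r1 m[φ1→X1] = [1, 0, 2, 1]
r1 m[φ2→X10] = [1, 1, 0, 1]
r1 m[φ2→X7] = [1, 0, 6, 1]
r1 m[φ3→X15] = [8, 0, 0, 4]
r1 m[φ3→X4] = [0, 3, 1, 0]
r1 m[φ4→X10] = [2, 0, 2, 1]
r1 m[φ4→X8] = [1, 0, 0, 2]
r1 m[φ5→X7] = [9, 6, 8, 4]
r1 m[φ6→X1] = [8, 3, 6, 0]
r1 m[X15→φ0] = [0, 0, 0, 0]
r1 m[X15→φ3] = [0, 0, 0, 0]
r1 m[X4→φ3] = [0, 0, 0, 0]
r1 m[X10→φ2] = [0, 0, 0, 0]
r1 m[X10→φ4] = [0, 0, 0, 0]
r1 m[X7→φ0] = [0, 0, 0, 0]
r1 m[X7→φ1] = [0, 0, 0, 0]
r1 m[X7→φ2] = [0, 0, 0, 0]
r1 m[X7→φ5] = [0, 0, 0, 0]
r1 m[X1→φ1] = [0, 0, 0, 0]
r1 m[X1→φ6] = [0, 0, 0, 0]
r1 m[X8→φ4] = [0, 0, 0, 0]
r2 m[φ0→X15] = [0, 3, 1, 3]
r2 m[φ0→X7] = [1, 1, 0, 0]
r2 m[φ1→X7] = [0, 1, 1, 2]
r2 m[φ1→X1] = [1, 0, 2, 1]
r2 m[φ2→X10] = [1, 1, 0, 1]
r2 m[φ2→X7] = [1, 0, 6, 1]
r2 m[φ3→X15] = [8, 0, 0, 4]
r2 m[φ3→X4] = [0, 3, 1, 0]
r2 m[φ4→X10] = [2, 0, 2, 1]
r2 m[φ4→X8] = [1, 0, 0, 2]
r2 m[φ5→X7] = [9, 6, 8, 4]
r2 m[φ6→X1] = [8, 3, 6, 0]
r2 m[X15→φ0] = [8, 0, 0, 4]
r2 m[X15→φ3] = [0, 3, 1, 3]
r2 m[X4→φ3] = [0, 0, 0, 0]
r2 m[X10→φ2] = [2, 0, 2, 1]
r2 m[X10→φ4] = [1, 1, 0, 1]
r2 m[X7→φ0] = [10, 7, 15, 7]
r2 m[X7→φ1] = [11, 7, 14, 5]
r2 m[X7→φ2] = [10, 8, 9, 6]
r2 m[X7→φ5] = [2, 2, 7, 3]
r2 m[X1→φ1] = [8, 3, 6, 0]
r2 m[X1→φ6] = [1, 0, 2, 1]
r2 m[X8→φ4] = [0, 0, 0, 0]
r3 m[φ0→X15] = [7, 13, 8, 11]
r3 m[φ0→X7] = [5, 1, 3, 2]
r3 m[φ1→X7] = [1, 3, 6, 8]
r3 m[φ1→X1] = [8, 11, 7, 10]
r3 m[φ2→X10] = [11, 9, 7, 9]
r3 m[φ2→X7] = [2, 1, 7, 3]
r3 m[φ3→X15] = [8, 0, 0, 4]
r3 m[φ3→X4] = [1, 6, 2, 3]
r3 m[φ4→X10] = [2, 0, 2, 1]
r3 m[φ4→X8] = [2, 1, 1, 2]
r3 m[φ5→X7] = [9, 6, 8, 4]
r3 m[φ6→X1] = [8, 3, 6, 0]
r3 m[X15→φ0] = [8, 0, 0, 4]
r3 m[X15→φ3] = [0, 3, 1, 3]
r3 m[X4→φ3] = [0, 0, 0, 0]
r3 m[X10→φ2] = [2, 0, 2, 1]
r3 m[X10→φ4] = [1, 1, 0, 1]
r3 m[X7→φ0] = [10, 7, 15, 7]
r3 m[X7→φ1] = [11, 7, 14, 5]
r3 m[X7→φ2] = [10, 8, 9, 6]
r3 m[X7→φ5] = [2, 2, 7, 3]
r3 m[X1→φ1] = [8, 3, 6, 0]
r3 m[X1→φ6] = [1, 0, 2, 1]
r3 m[X8→φ4] = [0, 0, 0, 0]
r4 m[φ0→X15] = [7, 13, 8, 11]
r4 m[φ0→X7] = [5, 1, 3, 2]
r4 m[φ1→X7] = [1, 3, 6, 8]
r4 m[φ1→X1] = [8, 11, 7, 10]
r4 m[φ2→X10] = [11, 9, 7, 9]
r4 m[φ2→X7] = [2, 1, 7, 3]
r4 m[φ3→X15] = [8, 0, 0, 4]
r4 m[φ3→X4] = [1, 6, 2, 3]
r4 m[φ4→X10] = [2, 0, 2, 1]
r4 m[φ4→X8] = [2, 1, 1, 2]
r4 m[φ5→X7] = [9, 6, 8, 4]
r4 m[φ6→X1] = [8, 3, 6, 0]
r4 m[X15→φ0] = [8, 0, 0, 4]
r4 m[X15→φ3] = [7, 13, 8, 11]
r4 m[X4→φ3] = [0, 0, 0, 0]
r4 m[X10→φ2] = [2, 0, 2, 1]
r4 m[X10→φ4] = [11, 9, 7, 9]
r4 m[X7→φ0] = [12, 10, 21, 15]
r4 m[X7→φ1] = [16, 8, 18, 9]
r4 m[X7→φ2] = [15, 10, 17, 14]
r4 m[X7→φ5] = [8, 5, 16, 13]
r4 m[X1→φ1] = [8, 3, 6, 0]
r4 m[X1→φ6] = [8, 11, 7, 10]
r4 m[X8→φ4] = [0, 0, 0, 0]
r5 m[φ0→X15] = [13, 16, 11, 14]
r5 m[φ0→X7] = [5, 1, 3, 2]
r5 m[φ1→X7] = [1, 3, 6, 8]
r5 m[φ1→X1] = [9, 14, 11, 11]
r5 m[φ2→X10] = [16, 11, 10, 11]
r5 m[φ2→X7] = [2, 1, 7, 3]
r5 m[φ3→X15] = [8, 0, 0, 4]
r5 m[φ3→X4] = [8, 15, 9, 13]
r5 m[φ4→X10] = [2, 0, 2, 1]
r5 m[φ4→X8] = [9, 9, 9, 9]
r5 m[φ5→X7] = [9, 6, 8, 4]
r5 m[φ6→X1] = [8, 3, 6, 0]
r5 m[X15→φ0] = [8, 0, 0, 4]
r5 m[X15→φ3] = [7, 13, 8, 11]
r5 m[X4→φ3] = [0, 0, 0, 0]
r5 m[X10→φ2] = [2, 0, 2, 1]
r5 m[X10→φ4] = [11, 9, 7, 9]
r5 m[X7→φ0] = [12, 10, 21, 15]
r5 m[X7→φ1] = [16, 8, 18, 9]
r5 m[X7→φ2] = [15, 10, 17, 14]
r5 m[X7→φ5] = [8, 5, 16, 13]
r5 m[X1→φ1] = [8, 3, 6, 0]
r5 m[X1→φ6] = [8, 11, 7, 10]
r5 m[X8→φ4] = [0, 0, 0, 0]
r6 m[φ0→X15] = [13, 16, 11, 14]
r6 m[φ0→X7] = [5, 1, 3, 2]
r6 m[φ1→X7] = [1, 3, 6, 8]
r6 m[φ1→X1] = [9, 14, 11, 11]
r6 m[φ2→X10] = [16, 11, 10, 11]
r6 m[φ2→X7] = [2, 1, 7, 3]
r6 m[φ3→X15] = [8, 0, 0, 4]
r6 m[φ3→X4] = [8, 15, 9, 13]
r6 m[φ4→X10] = [2, 0, 2, 1]
r6 m[φ4→X8] = [9, 9, 9, 9]
r6 m[φ5→X7] = [9, 6, 8, 4]
r6 m[φ6→X1] = [8, 3, 6, 0]
r6 m[X15→φ0] = [8, 0, 0, 4]
r6 m[X15→φ3] = [13, 16, 11, 14]
r6 m[X4→φ3] = [0, 0, 0, 0]
r6 m[X10→φ2] = [2, 0, 2, 1]
r6 m[X10→φ4] = [16, 11, 10, 11]
r6 m[X7→φ0] = [12, 10, 21, 15]
r6 m[X7→φ1] = [16, 8, 18, 9]
r6 m[X7→φ2] = [15, 10, 17, 14]
r6 m[X7→φ5] = [8, 5, 16, 13]
r6 m[X1→φ1] = [8, 3, 6, 0]
r6 m[X1→φ6] = [9, 14, 11, 11]
r6 m[X8→φ4] = [0, 0, 0, 0]
r7 m[φ0→X15] = [13, 16, 11, 14]
r7 m[φ0→X7] = [5, 1, 3, 2]
r7 m[φ1→X7] = [1, 3, 6, 8]
r7 m[φ1→X1] = [9, 14, 11, 11]
r7 m[φ2→X10] = [16, 11, 10, 11]
r7 m[φ2→X7] = [2, 1, 7, 3]
r7 m[φ3→X15] = [8, 0, 0, 4]
r7 m[φ3→X4] = [11, 18, 12, 16]
r7 m[φ4→X10] = [2, 0, 2, 1]
r7 m[φ4→X8] = [12, 11, 11, 12]
r7 m[φ5→X7] = [9, 6, 8, 4]
r7 m[φ6→X1] = [8, 3, 6, 0]
r7 m[X15→φ0] = [8, 0, 0, 4]
r7 m[X15→φ3] = [13, 16, 11, 14]
r7 m[X4→φ3] = [0, 0, 0, 0]
r7 m[X10→φ2] = [2, 0, 2, 1]
r7 m[X10→φ4] = [16, 11, 10, 11]
r7 m[X7→φ0] = [12, 10, 21, 15]
r7 m[X7→φ1] = [16, 8, 18, 9]
r7 m[X7→φ2] = [15, 10, 17, 14]
r7 m[X7→φ5] = [8, 5, 16, 13]
r7 m[X1→φ1] = [8, 3, 6, 0]
r7 m[X1→φ6] = [9, 14, 11, 11]
r7 m[X8→φ4] = [0, 0, 0, 0]
r8 m[φ0→X15] = [13, 16, 11, 14]
r8 m[φ0→X7] = [5, 1, 3, 2]
r8 m[φ1→X7] = [1, 3, 6, 8]
r8 m[φ1→X1] = [9, 14, 11, 11]
r8 m[φ2→X10] = [16, 11, 10, 11]
r8 m[φ2→X7] = [2, 1, 7, 3]
r8 m[φ3→X15] = [8, 0, 0, 4]
r8 m[φ3→X4] = [11, 18, 12, 16]
r8 m[φ4→X10] = [2, 0, 2, 1]
r8 m[φ4→X8] = [12, 11, 11, 12]
r8 m[φ5→X7] = [9, 6, 8, 4]
r8 m[φ6→X1] = [8, 3, 6, 0]
r8 m[X15→φ0] = [8, 0, 0, 4]
r8 m[X15→φ3] = [13, 16, 11, 14]
r8 m[X4→φ3] = [0, 0, 0, 0]
r8 m[X10→φ2] = [2, 0, 2, 1]
r8 m[X10→φ4] = [16, 11, 10, 11]
r8 m[X7→φ0] = [12, 10, 21, 15]
r8 m[X7→φ1] = [16, 8, 18, 9]
r8 m[X7→φ2] = [15, 10, 17, 14]
r8 m[X7→φ5] = [8, 5, 16, 13]
r8 m[X1→φ1] = [8, 3, 6, 0]
r8 m[X1→φ6] = [9, 14, 11, 11]
r8 m[X8→φ4] = [0, 0, 0, 0]
fixed point reached at round 8
traceback from X15: (X15=2, X4=0, X10=1, X7=1, X1=3, X8=1), score=11

assignment: (X15=2, X4=0, X10=1, X7=1, X1=3, X8=1); score = 11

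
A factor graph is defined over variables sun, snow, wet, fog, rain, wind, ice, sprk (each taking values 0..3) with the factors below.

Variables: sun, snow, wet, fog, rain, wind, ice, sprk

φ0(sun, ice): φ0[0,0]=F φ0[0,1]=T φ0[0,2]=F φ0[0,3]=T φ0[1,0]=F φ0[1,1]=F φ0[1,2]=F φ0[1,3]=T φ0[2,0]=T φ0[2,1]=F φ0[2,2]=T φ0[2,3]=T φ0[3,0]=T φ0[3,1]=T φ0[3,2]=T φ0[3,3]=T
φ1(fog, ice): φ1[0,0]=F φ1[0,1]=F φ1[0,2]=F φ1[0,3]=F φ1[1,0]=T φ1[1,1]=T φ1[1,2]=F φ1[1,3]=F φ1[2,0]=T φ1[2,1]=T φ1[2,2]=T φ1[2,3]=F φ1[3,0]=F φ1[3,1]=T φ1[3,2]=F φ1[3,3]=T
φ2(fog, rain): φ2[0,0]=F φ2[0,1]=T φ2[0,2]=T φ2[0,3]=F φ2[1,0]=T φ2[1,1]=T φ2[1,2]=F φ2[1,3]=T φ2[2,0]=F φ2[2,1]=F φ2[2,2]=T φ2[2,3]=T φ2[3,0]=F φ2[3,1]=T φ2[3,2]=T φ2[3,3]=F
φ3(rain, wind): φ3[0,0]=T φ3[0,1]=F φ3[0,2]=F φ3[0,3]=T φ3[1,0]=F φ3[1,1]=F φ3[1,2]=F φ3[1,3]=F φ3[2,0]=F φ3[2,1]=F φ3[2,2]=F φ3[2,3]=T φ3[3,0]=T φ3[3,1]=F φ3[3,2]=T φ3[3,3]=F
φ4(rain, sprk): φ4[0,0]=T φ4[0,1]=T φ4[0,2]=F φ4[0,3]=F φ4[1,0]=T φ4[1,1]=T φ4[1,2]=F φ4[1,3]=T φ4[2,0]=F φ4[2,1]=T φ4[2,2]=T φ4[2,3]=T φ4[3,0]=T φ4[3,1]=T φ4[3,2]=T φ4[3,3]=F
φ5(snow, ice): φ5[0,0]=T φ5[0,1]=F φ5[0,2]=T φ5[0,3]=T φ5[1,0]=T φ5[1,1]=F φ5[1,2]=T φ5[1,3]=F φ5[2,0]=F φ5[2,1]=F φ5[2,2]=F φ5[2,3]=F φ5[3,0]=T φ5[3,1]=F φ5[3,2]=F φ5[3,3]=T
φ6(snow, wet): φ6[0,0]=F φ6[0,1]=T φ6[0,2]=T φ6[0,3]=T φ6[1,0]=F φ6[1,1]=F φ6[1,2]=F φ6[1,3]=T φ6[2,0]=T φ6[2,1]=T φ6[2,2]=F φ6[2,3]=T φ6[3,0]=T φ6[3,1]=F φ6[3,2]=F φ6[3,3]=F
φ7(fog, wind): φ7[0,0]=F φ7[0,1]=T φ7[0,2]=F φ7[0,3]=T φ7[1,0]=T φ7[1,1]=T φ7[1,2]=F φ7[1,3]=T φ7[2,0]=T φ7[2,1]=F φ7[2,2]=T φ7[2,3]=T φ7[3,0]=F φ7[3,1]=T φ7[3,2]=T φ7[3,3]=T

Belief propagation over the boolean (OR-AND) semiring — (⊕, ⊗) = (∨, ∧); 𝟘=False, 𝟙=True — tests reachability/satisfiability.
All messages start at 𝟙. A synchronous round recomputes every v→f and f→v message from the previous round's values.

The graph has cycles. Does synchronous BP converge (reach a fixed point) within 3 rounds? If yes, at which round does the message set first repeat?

init: all messages = 𝟙 over 4 values
r1 m[φ0→sun] = [T, T, T, T]
r1 m[φ0→ice] = [T, T, T, T]
r1 m[φ1→fog] = [F, T, T, T]
r1 m[φ1→ice] = [T, T, T, T]
r1 m[φ2→fog] = [T, T, T, T]
r1 m[φ2→rain] = [T, T, T, T]
r1 m[φ3→rain] = [T, F, T, T]
r1 m[φ3→wind] = [T, F, T, T]
r1 m[φ4→rain] = [T, T, T, T]
r1 m[φ4→sprk] = [T, T, T, T]
r1 m[φ5→snow] = [T, T, F, T]
r1 m[φ5→ice] = [T, F, T, T]
r1 m[φ6→snow] = [T, T, T, T]
r1 m[φ6→wet] = [T, T, T, T]
r1 m[φ7→fog] = [T, T, T, T]
r1 m[φ7→wind] = [T, T, T, T]
r1 m[sun→φ0] = [T, T, T, T]
r1 m[snow→φ5] = [T, T, T, T]
r1 m[snow→φ6] = [T, T, T, T]
r1 m[wet→φ6] = [T, T, T, T]
r1 m[fog→φ1] = [T, T, T, T]
r1 m[fog→φ2] = [T, T, T, T]
r1 m[fog→φ7] = [T, T, T, T]
r1 m[rain→φ2] = [T, T, T, T]
r1 m[rain→φ3] = [T, T, T, T]
r1 m[rain→φ4] = [T, T, T, T]
r1 m[wind→φ3] = [T, T, T, T]
r1 m[wind→φ7] = [T, T, T, T]
r1 m[ice→φ0] = [T, T, T, T]
r1 m[ice→φ1] = [T, T, T, T]
r1 m[ice→φ5] = [T, T, T, T]
r1 m[sprk→φ4] = [T, T, T, T]
r2 m[φ0→sun] = [T, T, T, T]
r2 m[φ0→ice] = [T, T, T, T]
r2 m[φ1→fog] = [F, T, T, T]
r2 m[φ1→ice] = [T, T, T, T]
r2 m[φ2→fog] = [T, T, T, T]
r2 m[φ2→rain] = [T, T, T, T]
r2 m[φ3→rain] = [T, F, T, T]
r2 m[φ3→wind] = [T, F, T, T]
r2 m[φ4→rain] = [T, T, T, T]
r2 m[φ4→sprk] = [T, T, T, T]
r2 m[φ5→snow] = [T, T, F, T]
r2 m[φ5→ice] = [T, F, T, T]
r2 m[φ6→snow] = [T, T, T, T]
r2 m[φ6→wet] = [T, T, T, T]
r2 m[φ7→fog] = [T, T, T, T]
r2 m[φ7→wind] = [T, T, T, T]
r2 m[sun→φ0] = [T, T, T, T]
r2 m[snow→φ5] = [T, T, T, T]
r2 m[snow→φ6] = [T, T, F, T]
r2 m[wet→φ6] = [T, T, T, T]
r2 m[fog→φ1] = [T, T, T, T]
r2 m[fog→φ2] = [F, T, T, T]
r2 m[fog→φ7] = [F, T, T, T]
r2 m[rain→φ2] = [T, F, T, T]
r2 m[rain→φ3] = [T, T, T, T]
r2 m[rain→φ4] = [T, F, T, T]
r2 m[wind→φ3] = [T, T, T, T]
r2 m[wind→φ7] = [T, F, T, T]
r2 m[ice→φ0] = [T, F, T, T]
r2 m[ice→φ1] = [T, F, T, T]
r2 m[ice→φ5] = [T, T, T, T]
r2 m[sprk→φ4] = [T, T, T, T]
r3 m[φ0→sun] = [T, T, T, T]
r3 m[φ0→ice] = [T, T, T, T]
r3 m[φ1→fog] = [F, T, T, T]
r3 m[φ1→ice] = [T, T, T, T]
r3 m[φ2→fog] = [T, T, T, T]
r3 m[φ2→rain] = [T, T, T, T]
r3 m[φ3→rain] = [T, F, T, T]
r3 m[φ3→wind] = [T, F, T, T]
r3 m[φ4→rain] = [T, T, T, T]
r3 m[φ4→sprk] = [T, T, T, T]
r3 m[φ5→snow] = [T, T, F, T]
r3 m[φ5→ice] = [T, F, T, T]
r3 m[φ6→snow] = [T, T, T, T]
r3 m[φ6→wet] = [T, T, T, T]
r3 m[φ7→fog] = [T, T, T, T]
r3 m[φ7→wind] = [T, T, T, T]
r3 m[sun→φ0] = [T, T, T, T]
r3 m[snow→φ5] = [T, T, T, T]
r3 m[snow→φ6] = [T, T, F, T]
r3 m[wet→φ6] = [T, T, T, T]
r3 m[fog→φ1] = [T, T, T, T]
r3 m[fog→φ2] = [F, T, T, T]
r3 m[fog→φ7] = [F, T, T, T]
r3 m[rain→φ2] = [T, F, T, T]
r3 m[rain→φ3] = [T, T, T, T]
r3 m[rain→φ4] = [T, F, T, T]
r3 m[wind→φ3] = [T, T, T, T]
r3 m[wind→φ7] = [T, F, T, T]
r3 m[ice→φ0] = [T, F, T, T]
r3 m[ice→φ1] = [T, F, T, T]
r3 m[ice→φ5] = [T, T, T, T]
r3 m[sprk→φ4] = [T, T, T, T]
fixed point reached at round 3
messages reach a fixed point at round 3

CONVERGED at round 3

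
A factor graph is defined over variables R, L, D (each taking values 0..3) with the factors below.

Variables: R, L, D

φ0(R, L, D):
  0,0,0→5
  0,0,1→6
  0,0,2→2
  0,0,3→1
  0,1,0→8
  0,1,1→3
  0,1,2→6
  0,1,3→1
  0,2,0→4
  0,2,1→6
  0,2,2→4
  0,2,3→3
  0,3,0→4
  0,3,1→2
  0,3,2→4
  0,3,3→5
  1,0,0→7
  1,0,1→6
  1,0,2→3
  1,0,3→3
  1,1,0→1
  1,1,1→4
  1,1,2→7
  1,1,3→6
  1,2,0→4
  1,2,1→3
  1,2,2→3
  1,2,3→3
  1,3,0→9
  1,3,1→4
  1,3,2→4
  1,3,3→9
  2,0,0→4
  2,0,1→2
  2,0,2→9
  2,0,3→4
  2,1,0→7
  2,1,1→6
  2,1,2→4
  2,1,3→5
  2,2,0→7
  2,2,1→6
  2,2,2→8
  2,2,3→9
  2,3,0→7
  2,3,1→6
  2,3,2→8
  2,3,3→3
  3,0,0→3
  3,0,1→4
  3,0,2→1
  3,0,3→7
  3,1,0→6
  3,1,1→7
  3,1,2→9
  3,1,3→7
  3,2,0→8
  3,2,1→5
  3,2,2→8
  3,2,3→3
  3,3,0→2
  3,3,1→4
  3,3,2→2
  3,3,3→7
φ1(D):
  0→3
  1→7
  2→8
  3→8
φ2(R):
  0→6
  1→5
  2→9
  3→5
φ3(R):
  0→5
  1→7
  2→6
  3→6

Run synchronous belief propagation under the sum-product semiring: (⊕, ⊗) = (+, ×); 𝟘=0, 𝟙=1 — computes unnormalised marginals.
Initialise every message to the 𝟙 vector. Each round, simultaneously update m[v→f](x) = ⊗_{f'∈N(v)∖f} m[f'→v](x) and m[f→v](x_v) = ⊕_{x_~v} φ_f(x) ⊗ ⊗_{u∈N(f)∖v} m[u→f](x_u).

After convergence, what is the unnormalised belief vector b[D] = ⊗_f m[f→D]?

b[D] = [9855, 19495, 25928, 23112]

init: all messages = 𝟙 over 4 values
r1 m[φ0→R] = [64, 76, 95, 83]
r1 m[φ0→L] = [67, 87, 84, 80]
r1 m[φ0→D] = [86, 74, 82, 76]
r1 m[φ1→D] = [3, 7, 8, 8]
r1 m[φ2→R] = [6, 5, 9, 5]
r1 m[φ3→R] = [5, 7, 6, 6]
r1 m[R→φ0] = [1, 1, 1, 1]
r1 m[R→φ2] = [1, 1, 1, 1]
r1 m[R→φ3] = [1, 1, 1, 1]
r1 m[L→φ0] = [1, 1, 1, 1]
r1 m[D→φ0] = [1, 1, 1, 1]
r1 m[D→φ1] = [1, 1, 1, 1]
r2 m[φ0→R] = [64, 76, 95, 83]
r2 m[φ0→L] = [67, 87, 84, 80]
r2 m[φ0→D] = [86, 74, 82, 76]
r2 m[φ1→D] = [3, 7, 8, 8]
r2 m[φ2→R] = [6, 5, 9, 5]
r2 m[φ3→R] = [5, 7, 6, 6]
r2 m[R→φ0] = [30, 35, 54, 30]
r2 m[R→φ2] = [320, 532, 570, 498]
r2 m[R→φ3] = [384, 380, 855, 415]
r2 m[L→φ0] = [1, 1, 1, 1]
r2 m[D→φ0] = [3, 7, 8, 8]
r2 m[D→φ1] = [86, 74, 82, 76]
r3 m[φ0→R] = [390, 486, 615, 549]
r3 m[φ0→L] = [16365, 20895, 21291, 19839]
r3 m[φ0→D] = [3285, 2785, 3241, 2889]
r3 m[φ1→D] = [3, 7, 8, 8]
r3 m[φ2→R] = [6, 5, 9, 5]
r3 m[φ3→R] = [5, 7, 6, 6]
r3 m[R→φ0] = [30, 35, 54, 30]
r3 m[R→φ2] = [320, 532, 570, 498]
r3 m[R→φ3] = [384, 380, 855, 415]
r3 m[L→φ0] = [1, 1, 1, 1]
r3 m[D→φ0] = [3, 7, 8, 8]
r3 m[D→φ1] = [86, 74, 82, 76]
r4 m[φ0→R] = [390, 486, 615, 549]
r4 m[φ0→L] = [16365, 20895, 21291, 19839]
r4 m[φ0→D] = [3285, 2785, 3241, 2889]
r4 m[φ1→D] = [3, 7, 8, 8]
r4 m[φ2→R] = [6, 5, 9, 5]
r4 m[φ3→R] = [5, 7, 6, 6]
r4 m[R→φ0] = [30, 35, 54, 30]
r4 m[R→φ2] = [1950, 3402, 3690, 3294]
r4 m[R→φ3] = [2340, 2430, 5535, 2745]
r4 m[L→φ0] = [1, 1, 1, 1]
r4 m[D→φ0] = [3, 7, 8, 8]
r4 m[D→φ1] = [3285, 2785, 3241, 2889]
r5 m[φ0→R] = [390, 486, 615, 549]
r5 m[φ0→L] = [16365, 20895, 21291, 19839]
r5 m[φ0→D] = [3285, 2785, 3241, 2889]
r5 m[φ1→D] = [3, 7, 8, 8]
r5 m[φ2→R] = [6, 5, 9, 5]
r5 m[φ3→R] = [5, 7, 6, 6]
r5 m[R→φ0] = [30, 35, 54, 30]
r5 m[R→φ2] = [1950, 3402, 3690, 3294]
r5 m[R→φ3] = [2340, 2430, 5535, 2745]
r5 m[L→φ0] = [1, 1, 1, 1]
r5 m[D→φ0] = [3, 7, 8, 8]
r5 m[D→φ1] = [3285, 2785, 3241, 2889]
fixed point reached at round 5
b[D] = ⊗ incoming = [9855, 19495, 25928, 23112]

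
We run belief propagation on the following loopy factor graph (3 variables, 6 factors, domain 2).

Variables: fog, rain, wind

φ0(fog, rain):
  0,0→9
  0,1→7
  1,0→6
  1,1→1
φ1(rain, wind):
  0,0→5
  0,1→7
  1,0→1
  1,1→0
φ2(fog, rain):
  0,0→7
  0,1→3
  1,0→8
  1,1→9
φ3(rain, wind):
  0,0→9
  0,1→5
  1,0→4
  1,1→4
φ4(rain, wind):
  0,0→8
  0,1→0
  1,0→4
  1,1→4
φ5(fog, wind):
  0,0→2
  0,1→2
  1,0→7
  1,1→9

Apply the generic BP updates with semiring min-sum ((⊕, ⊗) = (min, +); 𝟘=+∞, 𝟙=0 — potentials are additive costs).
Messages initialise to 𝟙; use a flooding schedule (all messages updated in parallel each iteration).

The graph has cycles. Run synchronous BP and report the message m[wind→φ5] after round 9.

message @ round 9 = [397, 396]

init: all messages = 𝟙 over 2 values
r1 m[φ0→fog] = [7, 1]
r1 m[φ0→rain] = [6, 1]
r1 m[φ1→rain] = [5, 0]
r1 m[φ1→wind] = [1, 0]
r1 m[φ2→fog] = [3, 8]
r1 m[φ2→rain] = [7, 3]
r1 m[φ3→rain] = [5, 4]
r1 m[φ3→wind] = [4, 4]
r1 m[φ4→rain] = [0, 4]
r1 m[φ4→wind] = [4, 0]
r1 m[φ5→fog] = [2, 7]
r1 m[φ5→wind] = [2, 2]
r1 m[fog→φ0] = [0, 0]
r1 m[fog→φ2] = [0, 0]
r1 m[fog→φ5] = [0, 0]
r1 m[rain→φ0] = [0, 0]
r1 m[rain→φ1] = [0, 0]
r1 m[rain→φ2] = [0, 0]
r1 m[rain→φ3] = [0, 0]
r1 m[rain→φ4] = [0, 0]
r1 m[wind→φ1] = [0, 0]
r1 m[wind→φ3] = [0, 0]
r1 m[wind→φ4] = [0, 0]
r1 m[wind→φ5] = [0, 0]
r2 m[φ0→fog] = [7, 1]
r2 m[φ0→rain] = [6, 1]
r2 m[φ1→rain] = [5, 0]
r2 m[φ1→wind] = [1, 0]
r2 m[φ2→fog] = [3, 8]
r2 m[φ2→rain] = [7, 3]
r2 m[φ3→rain] = [5, 4]
r2 m[φ3→wind] = [4, 4]
r2 m[φ4→rain] = [0, 4]
r2 m[φ4→wind] = [4, 0]
r2 m[φ5→fog] = [2, 7]
r2 m[φ5→wind] = [2, 2]
r2 m[fog→φ0] = [5, 15]
r2 m[fog→φ2] = [9, 8]
r2 m[fog→φ5] = [10, 9]
r2 m[rain→φ0] = [17, 11]
r2 m[rain→φ1] = [18, 12]
r2 m[rain→φ2] = [16, 9]
r2 m[rain→φ3] = [18, 8]
r2 m[rain→φ4] = [23, 8]
r2 m[wind→φ1] = [10, 6]
r2 m[wind→φ3] = [7, 2]
r2 m[wind→φ4] = [7, 6]
r2 m[wind→φ5] = [9, 4]
r3 m[φ0→fog] = [18, 12]
r3 m[φ0→rain] = [14, 12]
r3 m[φ1→rain] = [13, 6]
r3 m[φ1→wind] = [13, 12]
r3 m[φ2→fog] = [12, 18]
r3 m[φ2→rain] = [16, 12]
r3 m[φ3→rain] = [7, 6]
r3 m[φ3→wind] = [12, 12]
r3 m[φ4→rain] = [6, 10]
r3 m[φ4→wind] = [12, 12]
r3 m[φ5→fog] = [6, 13]
r3 m[φ5→wind] = [12, 12]
r3 m[fog→φ0] = [5, 15]
r3 m[fog→φ2] = [9, 8]
r3 m[fog→φ5] = [10, 9]
r3 m[rain→φ0] = [17, 11]
r3 m[rain→φ1] = [18, 12]
r3 m[rain→φ2] = [16, 9]
r3 m[rain→φ3] = [18, 8]
r3 m[rain→φ4] = [23, 8]
r3 m[wind→φ1] = [10, 6]
r3 m[wind→φ3] = [7, 2]
r3 m[wind→φ4] = [7, 6]
r3 m[wind→φ5] = [9, 4]
r4 m[φ0→fog] = [18, 12]
r4 m[φ0→rain] = [14, 12]
r4 m[φ1→rain] = [13, 6]
r4 m[φ1→wind] = [13, 12]
r4 m[φ2→fog] = [12, 18]
r4 m[φ2→rain] = [16, 12]
r4 m[φ3→rain] = [7, 6]
r4 m[φ3→wind] = [12, 12]
r4 m[φ4→rain] = [6, 10]
r4 m[φ4→wind] = [12, 12]
r4 m[φ5→fog] = [6, 13]
r4 m[φ5→wind] = [12, 12]
r4 m[fog→φ0] = [18, 31]
r4 m[fog→φ2] = [24, 25]
r4 m[fog→φ5] = [30, 30]
r4 m[rain→φ0] = [42, 34]
r4 m[rain→φ1] = [43, 40]
r4 m[rain→φ2] = [40, 34]
r4 m[rain→φ3] = [49, 40]
r4 m[rain→φ4] = [50, 36]
r4 m[wind→φ1] = [36, 36]
r4 m[wind→φ3] = [37, 36]
r4 m[wind→φ4] = [37, 36]
r4 m[wind→φ5] = [37, 36]
r5 m[φ0→fog] = [41, 35]
r5 m[φ0→rain] = [27, 25]
r5 m[φ1→rain] = [41, 36]
r5 m[φ1→wind] = [41, 40]
r5 m[φ2→fog] = [37, 43]
r5 m[φ2→rain] = [31, 27]
r5 m[φ3→rain] = [41, 40]
r5 m[φ3→wind] = [44, 44]
r5 m[φ4→rain] = [36, 40]
r5 m[φ4→wind] = [40, 40]
r5 m[φ5→fog] = [38, 44]
r5 m[φ5→wind] = [32, 32]
r5 m[fog→φ0] = [18, 31]
r5 m[fog→φ2] = [24, 25]
r5 m[fog→φ5] = [30, 30]
r5 m[rain→φ0] = [42, 34]
r5 m[rain→φ1] = [43, 40]
r5 m[rain→φ2] = [40, 34]
r5 m[rain→φ3] = [49, 40]
r5 m[rain→φ4] = [50, 36]
r5 m[wind→φ1] = [36, 36]
r5 m[wind→φ3] = [37, 36]
r5 m[wind→φ4] = [37, 36]
r5 m[wind→φ5] = [37, 36]
r6 m[φ0→fog] = [41, 35]
r6 m[φ0→rain] = [27, 25]
r6 m[φ1→rain] = [41, 36]
r6 m[φ1→wind] = [41, 40]
r6 m[φ2→fog] = [37, 43]
r6 m[φ2→rain] = [31, 27]
r6 m[φ3→rain] = [41, 40]
r6 m[φ3→wind] = [44, 44]
r6 m[φ4→rain] = [36, 40]
r6 m[φ4→wind] = [40, 40]
r6 m[φ5→fog] = [38, 44]
r6 m[φ5→wind] = [32, 32]
r6 m[fog→φ0] = [75, 87]
r6 m[fog→φ2] = [79, 79]
r6 m[fog→φ5] = [78, 78]
r6 m[rain→φ0] = [149, 143]
r6 m[rain→φ1] = [135, 132]
r6 m[rain→φ2] = [145, 141]
r6 m[rain→φ3] = [135, 128]
r6 m[rain→φ4] = [140, 128]
r6 m[wind→φ1] = [116, 116]
r6 m[wind→φ3] = [113, 112]
r6 m[wind→φ4] = [117, 116]
r6 m[wind→φ5] = [125, 124]
r7 m[φ0→fog] = [150, 144]
r7 m[φ0→rain] = [84, 82]
r7 m[φ1→rain] = [121, 116]
r7 m[φ1→wind] = [133, 132]
r7 m[φ2→fog] = [144, 150]
r7 m[φ2→rain] = [86, 82]
r7 m[φ3→rain] = [117, 116]
r7 m[φ3→wind] = [132, 132]
r7 m[φ4→rain] = [116, 120]
r7 m[φ4→wind] = [132, 132]
r7 m[φ5→fog] = [126, 132]
r7 m[φ5→wind] = [80, 80]
r7 m[fog→φ0] = [75, 87]
r7 m[fog→φ2] = [79, 79]
r7 m[fog→φ5] = [78, 78]
r7 m[rain→φ0] = [149, 143]
r7 m[rain→φ1] = [135, 132]
r7 m[rain→φ2] = [145, 141]
r7 m[rain→φ3] = [135, 128]
r7 m[rain→φ4] = [140, 128]
r7 m[wind→φ1] = [116, 116]
r7 m[wind→φ3] = [113, 112]
r7 m[wind→φ4] = [117, 116]
r7 m[wind→φ5] = [125, 124]
r8 m[φ0→fog] = [150, 144]
r8 m[φ0→rain] = [84, 82]
r8 m[φ1→rain] = [121, 116]
r8 m[φ1→wind] = [133, 132]
r8 m[φ2→fog] = [144, 150]
r8 m[φ2→rain] = [86, 82]
r8 m[φ3→rain] = [117, 116]
r8 m[φ3→wind] = [132, 132]
r8 m[φ4→rain] = [116, 120]
r8 m[φ4→wind] = [132, 132]
r8 m[φ5→fog] = [126, 132]
r8 m[φ5→wind] = [80, 80]
r8 m[fog→φ0] = [270, 282]
r8 m[fog→φ2] = [276, 276]
r8 m[fog→φ5] = [294, 294]
r8 m[rain→φ0] = [440, 434]
r8 m[rain→φ1] = [403, 400]
r8 m[rain→φ2] = [438, 434]
r8 m[rain→φ3] = [407, 400]
r8 m[rain→φ4] = [408, 396]
r8 m[wind→φ1] = [344, 344]
r8 m[wind→φ3] = [345, 344]
r8 m[wind→φ4] = [345, 344]
r8 m[wind→φ5] = [397, 396]
r9 m[φ0→fog] = [441, 435]
r9 m[φ0→rain] = [279, 277]
r9 m[φ1→rain] = [349, 344]
r9 m[φ1→wind] = [401, 400]
r9 m[φ2→fog] = [437, 443]
r9 m[φ2→rain] = [283, 279]
r9 m[φ3→rain] = [349, 348]
r9 m[φ3→wind] = [404, 404]
r9 m[φ4→rain] = [344, 348]
r9 m[φ4→wind] = [400, 400]
r9 m[φ5→fog] = [398, 404]
r9 m[φ5→wind] = [296, 296]
r9 m[fog→φ0] = [270, 282]
r9 m[fog→φ2] = [276, 276]
r9 m[fog→φ5] = [294, 294]
r9 m[rain→φ0] = [440, 434]
r9 m[rain→φ1] = [403, 400]
r9 m[rain→φ2] = [438, 434]
r9 m[rain→φ3] = [407, 400]
r9 m[rain→φ4] = [408, 396]
r9 m[wind→φ1] = [344, 344]
r9 m[wind→φ3] = [345, 344]
r9 m[wind→φ4] = [345, 344]
r9 m[wind→φ5] = [397, 396]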